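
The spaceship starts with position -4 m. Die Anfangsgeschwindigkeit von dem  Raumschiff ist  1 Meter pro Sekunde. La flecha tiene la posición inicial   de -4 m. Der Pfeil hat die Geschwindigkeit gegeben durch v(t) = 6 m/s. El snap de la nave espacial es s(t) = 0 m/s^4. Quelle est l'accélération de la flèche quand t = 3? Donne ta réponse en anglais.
Starting from velocity v(t) = 6, we take 1 derivative. Taking d/dt of v(t), we find a(t) = 0. Using a(t) = 0 and substituting t = 3, we find a = 0.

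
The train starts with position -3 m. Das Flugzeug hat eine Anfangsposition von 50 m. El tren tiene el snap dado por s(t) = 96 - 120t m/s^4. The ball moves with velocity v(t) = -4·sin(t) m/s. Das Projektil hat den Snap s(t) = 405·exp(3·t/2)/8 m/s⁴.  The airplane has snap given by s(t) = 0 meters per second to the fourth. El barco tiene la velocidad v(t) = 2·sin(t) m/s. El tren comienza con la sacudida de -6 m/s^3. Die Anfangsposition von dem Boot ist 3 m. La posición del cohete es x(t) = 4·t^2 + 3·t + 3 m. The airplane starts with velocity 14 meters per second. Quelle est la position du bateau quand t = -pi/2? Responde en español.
Debemos encontrar la antiderivada de nuestra ecuación de la velocidad v(t) = 2·sin(t) 1 vez. La antiderivada de la velocidad, con x(0) = 3, da la posición: x(t) = 5 - 2·cos(t). Usando x(t) = 5 - 2·cos(t) y sustituyendo t = -pi/2, encontramos x = 5.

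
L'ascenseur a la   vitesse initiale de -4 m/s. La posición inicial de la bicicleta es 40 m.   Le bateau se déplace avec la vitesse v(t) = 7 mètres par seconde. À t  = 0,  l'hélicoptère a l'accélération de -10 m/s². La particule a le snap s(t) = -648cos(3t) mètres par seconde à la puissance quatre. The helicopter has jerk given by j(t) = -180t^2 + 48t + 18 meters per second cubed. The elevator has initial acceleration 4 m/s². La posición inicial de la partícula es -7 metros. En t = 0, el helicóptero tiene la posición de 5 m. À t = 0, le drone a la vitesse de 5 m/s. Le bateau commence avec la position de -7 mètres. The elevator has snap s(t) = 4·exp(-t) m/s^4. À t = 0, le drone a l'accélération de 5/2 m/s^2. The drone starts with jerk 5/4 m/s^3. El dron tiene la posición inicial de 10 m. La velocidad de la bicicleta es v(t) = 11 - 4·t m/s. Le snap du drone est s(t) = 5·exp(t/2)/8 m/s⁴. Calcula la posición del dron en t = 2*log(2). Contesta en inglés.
To solve this, we need to take 4 antiderivatives of our snap equation s(t) = 5·exp(t/2)/8. The antiderivative of snap, with j(0) = 5/4, gives jerk: j(t) = 5·exp(t/2)/4. The antiderivative of jerk is acceleration. Using a(0) = 5/2, we get a(t) = 5·exp(t/2)/2. The integral of acceleration is velocity. Using v(0) = 5, we get v(t) = 5·exp(t/2). The integral of velocity is position. Using x(0) = 10, we get x(t) = 10·exp(t/2). We have position x(t) = 10·exp(t/2). Substituting t = 2*log(2): x(2*log(2)) = 20.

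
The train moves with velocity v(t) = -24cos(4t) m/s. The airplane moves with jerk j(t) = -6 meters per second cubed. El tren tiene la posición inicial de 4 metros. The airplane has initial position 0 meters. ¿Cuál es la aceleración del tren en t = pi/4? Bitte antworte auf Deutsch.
Wir müssen unsere Gleichung für die Geschwindigkeit v(t) = -24·cos(4·t) 1-mal ableiten. Mit d/dt von v(t) finden wir a(t) = 96·sin(4·t). Mit a(t) = 96·sin(4·t) und Einsetzen von t = pi/4, finden wir a = 0.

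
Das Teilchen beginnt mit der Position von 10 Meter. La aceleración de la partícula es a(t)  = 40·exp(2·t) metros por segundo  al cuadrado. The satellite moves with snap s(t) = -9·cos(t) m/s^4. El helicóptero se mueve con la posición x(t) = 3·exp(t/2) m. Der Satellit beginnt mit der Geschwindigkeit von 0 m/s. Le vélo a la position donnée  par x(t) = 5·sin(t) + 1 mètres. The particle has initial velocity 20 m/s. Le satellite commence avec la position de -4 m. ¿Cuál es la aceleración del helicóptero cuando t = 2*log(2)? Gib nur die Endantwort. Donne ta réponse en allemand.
Bei t = 2*log(2), a = 3/2.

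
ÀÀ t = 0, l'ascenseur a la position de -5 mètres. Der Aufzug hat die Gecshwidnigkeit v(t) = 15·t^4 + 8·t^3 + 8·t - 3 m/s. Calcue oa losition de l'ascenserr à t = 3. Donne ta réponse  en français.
Nous devons intégrer notre équation de la vitesse v(t) = 15·t^4 + 8·t^3 + 8·t - 3 1 fois. En prenant ∫v(t)dt et en appliquant x(0) = -5, nous trouvons x(t) = 3·t^5 + 2·t^4 + 4·t^2 - 3·t - 5. De l'équation de la position x(t) = 3·t^5 + 2·t^4 + 4·t^2 - 3·t - 5, nous substituons t = 3 pour obtenir x = 913.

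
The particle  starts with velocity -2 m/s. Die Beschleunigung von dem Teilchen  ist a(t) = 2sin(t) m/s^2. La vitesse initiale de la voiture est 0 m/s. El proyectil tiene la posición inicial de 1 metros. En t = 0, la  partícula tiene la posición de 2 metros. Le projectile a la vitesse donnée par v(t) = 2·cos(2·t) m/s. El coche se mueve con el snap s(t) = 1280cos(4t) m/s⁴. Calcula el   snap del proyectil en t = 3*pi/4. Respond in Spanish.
Para resolver esto, necesitamos tomar 3 derivadas de nuestra ecuación de la velocidad v(t) = 2·cos(2·t). Derivando la velocidad, obtenemos la aceleración: a(t) = -4·sin(2·t). Derivando la aceleración, obtenemos la sacudida: j(t) = -8·cos(2·t). Tomando d/dt de j(t), encontramos s(t) = 16·sin(2·t). Usando s(t) = 16·sin(2·t) y sustituyendo t = 3*pi/4, encontramos s = -16.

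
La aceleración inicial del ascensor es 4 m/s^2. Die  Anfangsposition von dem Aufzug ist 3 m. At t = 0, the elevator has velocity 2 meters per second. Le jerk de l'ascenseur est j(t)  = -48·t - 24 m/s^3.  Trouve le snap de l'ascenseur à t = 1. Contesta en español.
Partiendo de la sacudida j(t) = -48·t - 24, tomamos 1 derivada. La derivada de la sacudida da el snap: s(t) = -48. De la ecuación del snap s(t) = -48, sustituimos t = 1 para obtener s = -48.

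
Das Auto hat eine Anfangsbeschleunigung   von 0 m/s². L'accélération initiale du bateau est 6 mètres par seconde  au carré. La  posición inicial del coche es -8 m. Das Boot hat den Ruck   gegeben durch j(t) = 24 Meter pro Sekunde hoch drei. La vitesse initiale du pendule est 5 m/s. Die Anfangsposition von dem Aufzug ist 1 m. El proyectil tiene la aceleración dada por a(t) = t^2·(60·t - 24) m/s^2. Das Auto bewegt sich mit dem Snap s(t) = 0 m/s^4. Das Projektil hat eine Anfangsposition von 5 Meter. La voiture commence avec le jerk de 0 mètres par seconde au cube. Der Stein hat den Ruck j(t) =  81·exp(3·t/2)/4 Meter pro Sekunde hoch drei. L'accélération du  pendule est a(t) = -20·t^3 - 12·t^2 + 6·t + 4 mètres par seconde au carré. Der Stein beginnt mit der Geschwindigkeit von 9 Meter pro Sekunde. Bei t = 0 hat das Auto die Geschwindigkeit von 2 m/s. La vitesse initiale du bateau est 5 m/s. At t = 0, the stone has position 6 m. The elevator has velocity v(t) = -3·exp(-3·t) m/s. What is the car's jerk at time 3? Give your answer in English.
To find the answer, we compute 1 integral of s(t) = 0. Finding the antiderivative of s(t) and using j(0) = 0: j(t) = 0. From the given jerk equation j(t) = 0, we substitute t = 3 to get j = 0.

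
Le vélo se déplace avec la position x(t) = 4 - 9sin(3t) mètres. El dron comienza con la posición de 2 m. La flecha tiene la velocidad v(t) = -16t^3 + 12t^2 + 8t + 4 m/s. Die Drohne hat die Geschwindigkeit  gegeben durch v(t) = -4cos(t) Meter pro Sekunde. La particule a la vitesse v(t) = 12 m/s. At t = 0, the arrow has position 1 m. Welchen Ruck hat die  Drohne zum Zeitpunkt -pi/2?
Um dies zu lösen, müssen wir 2 Ableitungen unserer Gleichung für die Geschwindigkeit v(t) = -4·cos(t) nehmen. Durch Ableiten von der Geschwindigkeit erhalten wir die Beschleunigung: a(t) = 4·sin(t). Mit d/dt von a(t) finden wir j(t) = 4·cos(t). Wir haben den Ruck j(t) = 4·cos(t). Durch Einsetzen von t = -pi/2: j(-pi/2) = 0.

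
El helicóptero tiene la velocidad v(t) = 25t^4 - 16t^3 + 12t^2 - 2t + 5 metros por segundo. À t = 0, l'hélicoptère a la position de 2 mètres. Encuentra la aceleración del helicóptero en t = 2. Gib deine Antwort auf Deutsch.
Um dies zu lösen, müssen wir 1 Ableitung unserer Gleichung für die Geschwindigkeit v(t) = 25·t^4 - 16·t^3 + 12·t^2 - 2·t + 5 nehmen. Die Ableitung von der Geschwindigkeit ergibt die Beschleunigung: a(t) = 100·t^3 - 48·t^2 + 24·t - 2. Mit a(t) = 100·t^3 - 48·t^2 + 24·t - 2 und Einsetzen von t = 2, finden wir a = 654.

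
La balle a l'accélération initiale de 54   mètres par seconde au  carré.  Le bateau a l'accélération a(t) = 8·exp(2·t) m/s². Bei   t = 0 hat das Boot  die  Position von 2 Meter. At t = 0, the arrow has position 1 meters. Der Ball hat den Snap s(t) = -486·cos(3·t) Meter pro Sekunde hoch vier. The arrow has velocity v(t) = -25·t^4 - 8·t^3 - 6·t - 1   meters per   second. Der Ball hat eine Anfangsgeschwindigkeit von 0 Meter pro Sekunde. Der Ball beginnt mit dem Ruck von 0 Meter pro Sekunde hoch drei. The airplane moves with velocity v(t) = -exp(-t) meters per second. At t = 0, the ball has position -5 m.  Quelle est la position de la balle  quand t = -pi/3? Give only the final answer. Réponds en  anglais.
The position at t = -pi/3 is x = 7.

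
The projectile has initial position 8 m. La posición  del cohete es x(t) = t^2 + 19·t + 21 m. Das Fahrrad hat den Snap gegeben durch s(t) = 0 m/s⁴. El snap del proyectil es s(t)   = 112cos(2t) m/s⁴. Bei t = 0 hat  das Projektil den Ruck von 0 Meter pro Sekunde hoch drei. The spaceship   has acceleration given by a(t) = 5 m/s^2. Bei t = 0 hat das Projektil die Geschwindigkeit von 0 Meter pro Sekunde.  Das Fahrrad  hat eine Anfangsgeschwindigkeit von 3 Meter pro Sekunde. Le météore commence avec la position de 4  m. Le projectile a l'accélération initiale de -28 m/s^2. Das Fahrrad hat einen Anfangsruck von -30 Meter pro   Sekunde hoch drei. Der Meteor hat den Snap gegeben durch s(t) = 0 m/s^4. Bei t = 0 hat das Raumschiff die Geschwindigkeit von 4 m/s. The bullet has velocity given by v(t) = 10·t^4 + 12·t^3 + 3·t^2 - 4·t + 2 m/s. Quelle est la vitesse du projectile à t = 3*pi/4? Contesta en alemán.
Um dies zu lösen, müssen wir 3 Stammfunktionen unserer Gleichung für den Snap s(t) = 112·cos(2·t) finden. Das Integral von dem Snap ist der Ruck. Mit j(0) = 0 erhalten wir j(t) = 56·sin(2·t). Das Integral von dem Ruck, mit a(0) = -28, ergibt die Beschleunigung: a(t) = -28·cos(2·t). Das Integral von der Beschleunigung, mit v(0) = 0, ergibt die Geschwindigkeit: v(t) = -14·sin(2·t). Aus der Gleichung für die Geschwindigkeit v(t) = -14·sin(2·t), setzen wir t = 3*pi/4 ein und erhalten v = 14.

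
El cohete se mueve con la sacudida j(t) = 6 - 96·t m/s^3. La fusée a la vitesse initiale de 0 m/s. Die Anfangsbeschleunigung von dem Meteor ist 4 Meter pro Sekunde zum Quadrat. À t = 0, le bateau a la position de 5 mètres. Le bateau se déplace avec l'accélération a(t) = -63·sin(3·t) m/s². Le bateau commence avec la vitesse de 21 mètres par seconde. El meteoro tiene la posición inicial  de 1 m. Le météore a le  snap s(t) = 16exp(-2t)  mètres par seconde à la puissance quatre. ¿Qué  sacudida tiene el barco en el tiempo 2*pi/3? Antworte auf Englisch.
We must differentiate our acceleration equation a(t) = -63·sin(3·t) 1 time. The derivative of acceleration gives jerk: j(t) = -189·cos(3·t). We have jerk j(t) = -189·cos(3·t). Substituting t = 2*pi/3: j(2*pi/3) = -189.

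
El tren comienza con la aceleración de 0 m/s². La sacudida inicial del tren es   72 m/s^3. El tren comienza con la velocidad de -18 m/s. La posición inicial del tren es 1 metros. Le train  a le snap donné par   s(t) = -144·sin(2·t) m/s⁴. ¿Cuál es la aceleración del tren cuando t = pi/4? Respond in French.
En partant du snap s(t) = -144·sin(2·t), nous prenons 2 intégrales. En intégrant le snap et en utilisant la condition initiale j(0) = 72, nous obtenons j(t) = 72·cos(2·t). La primitive du jerk est l'accélération. En utilisant a(0) = 0, nous obtenons a(t) = 36·sin(2·t). Nous avons l'accélération a(t) = 36·sin(2·t). En substituant t = pi/4: a(pi/4) = 36.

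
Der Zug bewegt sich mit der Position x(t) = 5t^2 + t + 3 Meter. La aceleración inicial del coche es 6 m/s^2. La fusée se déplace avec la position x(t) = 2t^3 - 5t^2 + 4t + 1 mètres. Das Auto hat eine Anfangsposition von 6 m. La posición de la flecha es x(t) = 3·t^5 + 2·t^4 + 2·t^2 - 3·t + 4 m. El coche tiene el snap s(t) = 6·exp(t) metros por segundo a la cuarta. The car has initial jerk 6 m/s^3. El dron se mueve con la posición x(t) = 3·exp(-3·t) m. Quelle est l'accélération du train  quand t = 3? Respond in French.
En partant de la position x(t) = 5·t^2 + t + 3, nous prenons 2 dérivées. La dérivée de la position donne la vitesse: v(t) = 10·t + 1. La dérivée de la vitesse donne l'accélération: a(t) = 10. Nous avons l'accélération a(t) = 10. En substituant t = 3: a(3) = 10.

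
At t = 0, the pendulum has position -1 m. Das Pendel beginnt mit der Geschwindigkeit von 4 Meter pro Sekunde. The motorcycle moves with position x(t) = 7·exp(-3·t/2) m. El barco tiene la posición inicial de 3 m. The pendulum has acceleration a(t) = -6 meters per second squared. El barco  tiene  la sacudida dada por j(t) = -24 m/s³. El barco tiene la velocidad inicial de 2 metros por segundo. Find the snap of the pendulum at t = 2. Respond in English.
Starting from acceleration a(t) = -6, we take 2 derivatives. Differentiating acceleration, we get jerk: j(t) = 0. Taking d/dt of j(t), we find s(t) = 0. From the given snap equation s(t) = 0, we substitute t = 2 to get s = 0.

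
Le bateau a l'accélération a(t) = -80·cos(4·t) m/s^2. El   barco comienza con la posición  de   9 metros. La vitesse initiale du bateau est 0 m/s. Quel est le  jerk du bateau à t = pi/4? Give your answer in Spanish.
Para resolver esto, necesitamos tomar 1 derivada de nuestra ecuación de la aceleración a(t) = -80·cos(4·t). Tomando d/dt de a(t), encontramos j(t) = 320·sin(4·t). Usando j(t) = 320·sin(4·t) y sustituyendo t = pi/4, encontramos j = 0.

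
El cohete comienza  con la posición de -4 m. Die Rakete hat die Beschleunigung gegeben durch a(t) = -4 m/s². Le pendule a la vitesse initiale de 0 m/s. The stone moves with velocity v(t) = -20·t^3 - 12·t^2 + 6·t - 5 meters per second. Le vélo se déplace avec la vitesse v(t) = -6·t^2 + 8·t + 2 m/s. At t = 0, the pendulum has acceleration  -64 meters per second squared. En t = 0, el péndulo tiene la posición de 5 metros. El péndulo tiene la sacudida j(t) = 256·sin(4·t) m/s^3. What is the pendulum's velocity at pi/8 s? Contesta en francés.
Nous devons trouver l'intégrale de notre équation du jerk j(t) = 256·sin(4·t) 2 fois. En prenant ∫j(t)dt et en appliquant a(0) = -64, nous trouvons a(t) = -64·cos(4·t). En prenant ∫a(t)dt et en appliquant v(0) = 0, nous trouvons v(t) = -16·sin(4·t). Nous avons la vitesse v(t) = -16·sin(4·t). En substituant t = pi/8: v(pi/8) = -16.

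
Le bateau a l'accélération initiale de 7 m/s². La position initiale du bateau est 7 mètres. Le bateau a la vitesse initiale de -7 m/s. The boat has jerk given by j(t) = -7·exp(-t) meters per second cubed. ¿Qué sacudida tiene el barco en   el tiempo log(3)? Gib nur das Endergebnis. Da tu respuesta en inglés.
j(log(3)) = -7/3.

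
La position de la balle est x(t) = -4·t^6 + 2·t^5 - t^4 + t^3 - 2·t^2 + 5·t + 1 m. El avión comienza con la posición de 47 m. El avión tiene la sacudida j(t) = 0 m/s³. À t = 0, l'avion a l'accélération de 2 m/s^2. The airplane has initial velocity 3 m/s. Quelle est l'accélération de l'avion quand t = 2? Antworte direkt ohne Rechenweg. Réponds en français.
L'accélération à t = 2 est a = 2.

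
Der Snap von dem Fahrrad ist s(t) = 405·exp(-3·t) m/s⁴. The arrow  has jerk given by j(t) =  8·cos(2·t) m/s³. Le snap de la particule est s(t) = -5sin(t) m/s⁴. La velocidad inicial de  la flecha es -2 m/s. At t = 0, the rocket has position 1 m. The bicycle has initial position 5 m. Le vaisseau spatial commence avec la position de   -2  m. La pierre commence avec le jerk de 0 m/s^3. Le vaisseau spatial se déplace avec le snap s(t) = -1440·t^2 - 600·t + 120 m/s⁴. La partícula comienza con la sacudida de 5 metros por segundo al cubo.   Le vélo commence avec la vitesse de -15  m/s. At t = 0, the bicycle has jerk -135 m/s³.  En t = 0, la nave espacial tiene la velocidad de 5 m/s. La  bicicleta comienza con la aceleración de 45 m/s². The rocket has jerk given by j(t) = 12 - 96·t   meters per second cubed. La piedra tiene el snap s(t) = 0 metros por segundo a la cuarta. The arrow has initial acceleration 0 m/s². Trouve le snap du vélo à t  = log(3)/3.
En utilisant s(t) = 405·exp(-3·t) et en substituant t = log(3)/3, nous trouvons s = 135.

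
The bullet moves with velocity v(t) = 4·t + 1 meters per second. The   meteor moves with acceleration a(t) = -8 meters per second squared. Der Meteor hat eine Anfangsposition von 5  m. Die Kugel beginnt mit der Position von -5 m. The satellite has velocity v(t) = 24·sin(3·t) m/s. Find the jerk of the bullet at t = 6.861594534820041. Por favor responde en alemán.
Ausgehend von der Geschwindigkeit v(t) = 4·t + 1, nehmen wir 2 Ableitungen. Durch Ableiten von der Geschwindigkeit erhalten wir die Beschleunigung: a(t) = 4. Durch Ableiten von der Beschleunigung erhalten wir den Ruck: j(t) = 0. Wir haben den Ruck j(t) = 0. Durch Einsetzen von t = 6.861594534820041: j(6.861594534820041) = 0.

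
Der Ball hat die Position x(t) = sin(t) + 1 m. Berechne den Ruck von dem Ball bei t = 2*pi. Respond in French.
Pour résoudre ceci, nous devons prendre 3 dérivées de notre équation de la position x(t) = sin(t) + 1. La dérivée de la position donne la vitesse: v(t) = cos(t). En prenant d/dt de v(t), nous trouvons a(t) = -sin(t). En prenant d/dt de a(t), nous trouvons j(t) = -cos(t). Nous avons le jerk j(t) = -cos(t). En substituant t = 2*pi: j(2*pi) = -1.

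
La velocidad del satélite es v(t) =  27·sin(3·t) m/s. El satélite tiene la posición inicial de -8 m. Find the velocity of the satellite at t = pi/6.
From the given velocity equation v(t) = 27·sin(3·t), we substitute t = pi/6 to get v = 27.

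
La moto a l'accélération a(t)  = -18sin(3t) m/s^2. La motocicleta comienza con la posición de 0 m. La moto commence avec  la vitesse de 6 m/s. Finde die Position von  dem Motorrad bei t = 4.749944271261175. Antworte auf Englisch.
We must find the integral of our acceleration equation a(t) = -18·sin(3·t) 2 times. The integral of acceleration is velocity. Using v(0) = 6, we get v(t) = 6·cos(3·t). The integral of velocity is position. Using x(0) = 0, we get x(t) = 2·sin(3·t). We have position x(t) = 2·sin(3·t). Substituting t = 4.749944271261175: x(4.749944271261175) = 1.98731982275224.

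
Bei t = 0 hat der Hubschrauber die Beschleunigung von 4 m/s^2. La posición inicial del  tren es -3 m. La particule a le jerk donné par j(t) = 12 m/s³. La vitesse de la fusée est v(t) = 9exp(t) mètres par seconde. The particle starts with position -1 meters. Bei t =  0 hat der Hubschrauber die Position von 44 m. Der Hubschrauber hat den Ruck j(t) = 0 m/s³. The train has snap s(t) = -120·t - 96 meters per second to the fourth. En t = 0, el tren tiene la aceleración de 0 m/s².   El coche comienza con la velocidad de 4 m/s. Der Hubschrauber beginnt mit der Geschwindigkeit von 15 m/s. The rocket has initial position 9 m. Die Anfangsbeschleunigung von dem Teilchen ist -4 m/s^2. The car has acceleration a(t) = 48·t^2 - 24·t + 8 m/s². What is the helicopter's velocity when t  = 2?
To find the answer, we compute 2 antiderivatives of j(t) = 0. The antiderivative of jerk is acceleration. Using a(0) = 4, we get a(t) = 4. The integral of acceleration, with v(0) = 15, gives velocity: v(t) = 4·t + 15. We have velocity v(t) = 4·t + 15. Substituting t = 2: v(2) = 23.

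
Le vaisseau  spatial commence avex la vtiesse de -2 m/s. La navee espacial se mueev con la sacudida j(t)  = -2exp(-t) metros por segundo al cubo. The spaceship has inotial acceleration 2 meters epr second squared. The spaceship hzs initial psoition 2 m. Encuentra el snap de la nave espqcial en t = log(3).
Para resolver esto, necesitamos tomar 1 derivada de nuestra ecuación de la sacudida j(t) = -2·exp(-t). Derivando la sacudida, obtenemos el snap: s(t) = 2·exp(-t). Usando s(t) = 2·exp(-t) y sustituyendo t = log(3), encontramos s = 2/3.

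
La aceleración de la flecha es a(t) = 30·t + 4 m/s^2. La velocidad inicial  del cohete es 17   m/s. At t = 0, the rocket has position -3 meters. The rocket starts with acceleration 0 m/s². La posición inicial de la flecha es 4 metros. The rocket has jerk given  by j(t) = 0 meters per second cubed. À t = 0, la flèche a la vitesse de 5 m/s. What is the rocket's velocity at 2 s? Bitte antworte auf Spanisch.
Necesitamos integrar nuestra ecuación de la sacudida j(t) = 0 2 veces. La integral de la sacudida es la aceleración. Usando a(0) = 0, obtenemos a(t) = 0. Tomando ∫a(t)dt y aplicando v(0) = 17, encontramos v(t) = 17. Tenemos la velocidad v(t) = 17. Sustituyendo t = 2: v(2) = 17.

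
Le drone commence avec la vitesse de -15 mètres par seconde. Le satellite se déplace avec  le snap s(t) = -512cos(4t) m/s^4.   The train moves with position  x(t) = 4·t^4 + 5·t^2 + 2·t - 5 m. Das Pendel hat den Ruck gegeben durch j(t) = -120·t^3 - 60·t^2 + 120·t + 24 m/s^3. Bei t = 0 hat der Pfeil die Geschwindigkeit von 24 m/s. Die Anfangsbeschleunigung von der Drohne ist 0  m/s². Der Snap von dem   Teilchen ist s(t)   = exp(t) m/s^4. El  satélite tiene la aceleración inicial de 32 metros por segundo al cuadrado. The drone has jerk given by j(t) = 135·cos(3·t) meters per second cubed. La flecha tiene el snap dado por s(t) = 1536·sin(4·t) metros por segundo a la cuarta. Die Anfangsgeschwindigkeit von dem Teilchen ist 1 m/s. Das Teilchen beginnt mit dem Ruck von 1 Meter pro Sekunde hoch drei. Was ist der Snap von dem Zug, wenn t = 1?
Um dies zu lösen, müssen wir 4 Ableitungen unserer Gleichung für die Position x(t) = 4·t^4 + 5·t^2 + 2·t - 5 nehmen. Mit d/dt von x(t) finden wir v(t) = 16·t^3 + 10·t + 2. Die Ableitung von der Geschwindigkeit ergibt die Beschleunigung: a(t) = 48·t^2 + 10. Mit d/dt von a(t) finden wir j(t) = 96·t. Die Ableitung von dem Ruck ergibt den Snap: s(t) = 96. Aus der Gleichung für den Snap s(t) = 96, setzen wir t = 1 ein und erhalten s = 96.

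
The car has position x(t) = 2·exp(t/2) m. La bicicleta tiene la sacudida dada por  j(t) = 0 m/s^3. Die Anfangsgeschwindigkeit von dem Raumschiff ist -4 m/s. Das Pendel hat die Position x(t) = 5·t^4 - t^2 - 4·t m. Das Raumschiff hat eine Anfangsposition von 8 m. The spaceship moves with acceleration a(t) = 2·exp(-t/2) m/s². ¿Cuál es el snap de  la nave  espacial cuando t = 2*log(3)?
Partiendo de la aceleración a(t) = 2·exp(-t/2), tomamos 2 derivadas. Tomando d/dt de a(t), encontramos j(t) = -exp(-t/2). La derivada de la sacudida da el snap: s(t) = exp(-t/2)/2. De la ecuación del snap s(t) = exp(-t/2)/2, sustituimos t = 2*log(3) para obtener s = 1/6.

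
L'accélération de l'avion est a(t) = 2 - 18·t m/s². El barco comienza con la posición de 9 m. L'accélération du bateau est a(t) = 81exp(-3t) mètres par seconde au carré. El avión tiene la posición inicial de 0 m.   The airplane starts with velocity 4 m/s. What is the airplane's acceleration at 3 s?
From the given acceleration equation a(t) = 2 - 18·t, we substitute t = 3 to get a = -52.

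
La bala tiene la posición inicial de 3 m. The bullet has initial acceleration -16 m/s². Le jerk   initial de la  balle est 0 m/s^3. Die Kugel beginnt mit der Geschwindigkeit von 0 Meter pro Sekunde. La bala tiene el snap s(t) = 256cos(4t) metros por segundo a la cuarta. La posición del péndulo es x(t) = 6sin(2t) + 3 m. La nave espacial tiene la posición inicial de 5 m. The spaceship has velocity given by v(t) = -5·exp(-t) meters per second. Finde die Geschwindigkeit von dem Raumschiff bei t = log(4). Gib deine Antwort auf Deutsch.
Mit v(t) = -5·exp(-t) und Einsetzen von t = log(4), finden wir v = -5/4.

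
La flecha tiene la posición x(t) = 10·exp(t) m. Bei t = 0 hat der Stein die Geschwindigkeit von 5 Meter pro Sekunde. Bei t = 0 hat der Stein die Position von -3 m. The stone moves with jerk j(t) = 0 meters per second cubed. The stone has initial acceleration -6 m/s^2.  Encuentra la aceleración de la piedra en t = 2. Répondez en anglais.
To solve this, we need to take 1 integral of our jerk equation j(t) = 0. Taking ∫j(t)dt and applying a(0) = -6, we find a(t) = -6. We have acceleration a(t) = -6. Substituting t = 2: a(2) = -6.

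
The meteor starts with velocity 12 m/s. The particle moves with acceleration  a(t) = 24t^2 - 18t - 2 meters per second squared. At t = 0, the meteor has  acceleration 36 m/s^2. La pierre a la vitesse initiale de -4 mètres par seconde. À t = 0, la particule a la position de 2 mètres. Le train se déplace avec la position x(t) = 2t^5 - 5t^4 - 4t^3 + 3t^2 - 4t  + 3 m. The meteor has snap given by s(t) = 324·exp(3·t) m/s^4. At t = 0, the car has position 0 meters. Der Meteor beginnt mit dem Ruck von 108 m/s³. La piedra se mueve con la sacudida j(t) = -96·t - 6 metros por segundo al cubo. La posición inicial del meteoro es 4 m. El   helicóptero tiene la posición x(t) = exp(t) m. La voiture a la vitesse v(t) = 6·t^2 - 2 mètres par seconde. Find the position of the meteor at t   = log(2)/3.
We need to integrate our snap equation s(t) = 324·exp(3·t) 4 times. The antiderivative of snap, with j(0) = 108, gives jerk: j(t) = 108·exp(3·t). The antiderivative of jerk, with a(0) = 36, gives acceleration: a(t) = 36·exp(3·t). The antiderivative of acceleration, with v(0) = 12, gives velocity: v(t) = 12·exp(3·t). The antiderivative of velocity, with x(0) = 4, gives position: x(t) = 4·exp(3·t). From the given position equation x(t) = 4·exp(3·t), we substitute t = log(2)/3 to get x = 8.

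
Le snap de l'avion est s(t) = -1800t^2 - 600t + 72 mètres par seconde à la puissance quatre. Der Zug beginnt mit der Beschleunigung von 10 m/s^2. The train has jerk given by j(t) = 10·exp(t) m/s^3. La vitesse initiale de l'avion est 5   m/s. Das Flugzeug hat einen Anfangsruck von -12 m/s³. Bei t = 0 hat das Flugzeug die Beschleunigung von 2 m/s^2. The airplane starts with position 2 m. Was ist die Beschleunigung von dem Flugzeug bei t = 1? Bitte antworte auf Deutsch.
Wir müssen das Integral unserer Gleichung für den Snap s(t) = -1800·t^2 - 600·t + 72 2-mal finden. Mit ∫s(t)dt und Anwendung von j(0) = -12, finden wir j(t) = -600·t^3 - 300·t^2 + 72·t - 12. Mit ∫j(t)dt und Anwendung von a(0) = 2, finden wir a(t) = -150·t^4 - 100·t^3 + 36·t^2 - 12·t + 2. Mit a(t) = -150·t^4 - 100·t^3 + 36·t^2 - 12·t + 2 und Einsetzen von t = 1, finden wir a = -224.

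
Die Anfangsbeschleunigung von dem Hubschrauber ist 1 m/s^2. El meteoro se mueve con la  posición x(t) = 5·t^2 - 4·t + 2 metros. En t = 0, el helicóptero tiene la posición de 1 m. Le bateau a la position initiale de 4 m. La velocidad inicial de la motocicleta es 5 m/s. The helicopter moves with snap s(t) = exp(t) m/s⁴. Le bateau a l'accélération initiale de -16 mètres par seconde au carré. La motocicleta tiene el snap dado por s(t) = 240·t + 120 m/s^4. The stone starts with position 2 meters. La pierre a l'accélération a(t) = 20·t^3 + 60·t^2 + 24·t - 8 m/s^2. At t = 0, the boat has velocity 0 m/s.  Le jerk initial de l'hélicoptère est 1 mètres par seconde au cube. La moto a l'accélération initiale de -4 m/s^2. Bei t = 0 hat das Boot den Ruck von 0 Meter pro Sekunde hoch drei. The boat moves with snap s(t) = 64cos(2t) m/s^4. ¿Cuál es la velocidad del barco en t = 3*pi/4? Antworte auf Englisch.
To solve this, we need to take 3 antiderivatives of our snap equation s(t) = 64·cos(2·t). Finding the integral of s(t) and using j(0) = 0: j(t) = 32·sin(2·t). Taking ∫j(t)dt and applying a(0) = -16, we find a(t) = -16·cos(2·t). The integral of acceleration, with v(0) = 0, gives velocity: v(t) = -8·sin(2·t). Using v(t) = -8·sin(2·t) and substituting t = 3*pi/4, we find v = 8.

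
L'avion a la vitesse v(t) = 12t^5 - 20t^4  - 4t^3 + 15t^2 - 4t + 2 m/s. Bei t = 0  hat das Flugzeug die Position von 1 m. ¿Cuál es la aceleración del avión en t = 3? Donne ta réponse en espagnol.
Debemos derivar nuestra ecuación de la velocidad v(t) = 12·t^5 - 20·t^4 - 4·t^3 + 15·t^2 - 4·t + 2 1 vez. La derivada de la velocidad da la aceleración: a(t) = 60·t^4 - 80·t^3 - 12·t^2 + 30·t - 4. Tenemos la aceleración a(t) = 60·t^4 - 80·t^3 - 12·t^2 + 30·t - 4. Sustituyendo t = 3: a(3) = 2678.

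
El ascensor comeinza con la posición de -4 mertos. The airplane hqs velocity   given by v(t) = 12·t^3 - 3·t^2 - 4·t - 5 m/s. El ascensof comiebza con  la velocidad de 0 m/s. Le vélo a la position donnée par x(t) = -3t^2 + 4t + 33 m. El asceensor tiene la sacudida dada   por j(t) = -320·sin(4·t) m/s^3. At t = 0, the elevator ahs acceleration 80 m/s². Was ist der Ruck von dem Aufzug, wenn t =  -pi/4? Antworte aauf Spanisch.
Tenemos la sacudida j(t) = -320·sin(4·t). Sustituyendo t = -pi/4: j(-pi/4) = 0.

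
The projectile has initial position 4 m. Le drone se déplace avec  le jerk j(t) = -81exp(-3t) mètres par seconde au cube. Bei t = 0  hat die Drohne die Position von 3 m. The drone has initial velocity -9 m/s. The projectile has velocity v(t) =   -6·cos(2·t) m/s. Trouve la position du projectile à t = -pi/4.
Nous devons trouver la primitive de notre équation de la vitesse v(t) = -6·cos(2·t) 1 fois. La primitive de la vitesse est la position. En utilisant x(0) = 4, nous obtenons x(t) = 4 - 3·sin(2·t). En utilisant x(t) = 4 - 3·sin(2·t) et en substituant t = -pi/4, nous trouvons x = 7.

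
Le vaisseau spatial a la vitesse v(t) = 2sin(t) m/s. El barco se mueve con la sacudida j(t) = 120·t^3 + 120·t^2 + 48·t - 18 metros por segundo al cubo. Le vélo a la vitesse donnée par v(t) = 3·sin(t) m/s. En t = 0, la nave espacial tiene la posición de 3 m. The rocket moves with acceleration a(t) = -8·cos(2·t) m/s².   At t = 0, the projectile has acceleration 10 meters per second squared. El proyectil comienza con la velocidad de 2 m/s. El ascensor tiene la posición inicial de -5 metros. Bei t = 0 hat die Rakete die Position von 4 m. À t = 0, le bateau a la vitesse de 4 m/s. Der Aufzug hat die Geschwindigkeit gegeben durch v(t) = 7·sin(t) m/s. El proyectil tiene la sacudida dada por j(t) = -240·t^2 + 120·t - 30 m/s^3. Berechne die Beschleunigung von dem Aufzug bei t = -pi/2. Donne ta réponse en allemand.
Ausgehend von der Geschwindigkeit v(t) = 7·sin(t), nehmen wir 1 Ableitung. Mit d/dt von v(t) finden wir a(t) = 7·cos(t). Wir haben die Beschleunigung a(t) = 7·cos(t). Durch Einsetzen von t = -pi/2: a(-pi/2) = 0.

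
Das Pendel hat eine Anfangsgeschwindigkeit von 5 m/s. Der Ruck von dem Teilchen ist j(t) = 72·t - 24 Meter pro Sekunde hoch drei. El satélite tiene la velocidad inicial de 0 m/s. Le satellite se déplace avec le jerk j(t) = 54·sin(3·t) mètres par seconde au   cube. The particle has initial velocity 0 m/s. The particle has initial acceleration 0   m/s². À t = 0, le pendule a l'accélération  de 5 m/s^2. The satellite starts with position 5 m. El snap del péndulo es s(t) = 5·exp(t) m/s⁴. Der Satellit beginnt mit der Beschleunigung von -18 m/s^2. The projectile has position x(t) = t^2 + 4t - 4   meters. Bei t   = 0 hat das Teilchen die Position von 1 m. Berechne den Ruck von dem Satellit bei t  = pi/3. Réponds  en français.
De l'équation du jerk j(t) = 54·sin(3·t), nous substituons t = pi/3 pour obtenir j = 0.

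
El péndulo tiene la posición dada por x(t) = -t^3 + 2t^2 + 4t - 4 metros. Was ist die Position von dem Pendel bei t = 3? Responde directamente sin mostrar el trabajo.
x(3) = -1.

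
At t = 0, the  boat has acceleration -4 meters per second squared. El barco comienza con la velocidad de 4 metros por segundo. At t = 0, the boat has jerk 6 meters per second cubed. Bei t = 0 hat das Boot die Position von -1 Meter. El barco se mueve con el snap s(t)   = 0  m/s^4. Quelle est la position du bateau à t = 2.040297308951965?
Nous devons intégrer notre équation du snap s(t) = 0 4 fois. En intégrant le snap et en utilisant la condition initiale j(0) = 6, nous obtenons j(t) = 6. En intégrant le jerk et en utilisant la condition initiale a(0) = -4, nous obtenons a(t) = 6·t - 4. En intégrant l'accélération et en utilisant la condition initiale v(0) = 4, nous obtenons v(t) = 3·t^2 - 4·t + 4. L'intégrale de la vitesse, avec x(0) = -1, donne la position: x(t) = t^3 - 2·t^2 + 4·t - 1. De l'équation de la position x(t) = t^3 - 2·t^2 + 4·t - 1, nous substituons t = 2.040297308951965 pour obtenir x = 7.32893940176716.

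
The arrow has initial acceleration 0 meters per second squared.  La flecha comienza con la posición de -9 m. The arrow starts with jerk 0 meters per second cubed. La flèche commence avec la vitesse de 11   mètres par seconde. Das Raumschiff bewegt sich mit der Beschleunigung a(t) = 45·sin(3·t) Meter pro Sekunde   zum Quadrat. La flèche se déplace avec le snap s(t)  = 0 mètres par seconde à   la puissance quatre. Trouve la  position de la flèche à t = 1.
Nous devons trouver l'intégrale de notre équation du snap s(t) = 0 4 fois. La primitive du snap, avec j(0) = 0, donne le jerk: j(t) = 0. La primitive du jerk est l'accélération. En utilisant a(0) = 0, nous obtenons a(t) = 0. La primitive de l'accélération, avec v(0) = 11, donne la vitesse: v(t) = 11. En intégrant la vitesse et en utilisant la condition initiale x(0) = -9, nous obtenons x(t) = 11·t - 9. Nous avons la position x(t) = 11·t - 9. En substituant t = 1: x(1) = 2.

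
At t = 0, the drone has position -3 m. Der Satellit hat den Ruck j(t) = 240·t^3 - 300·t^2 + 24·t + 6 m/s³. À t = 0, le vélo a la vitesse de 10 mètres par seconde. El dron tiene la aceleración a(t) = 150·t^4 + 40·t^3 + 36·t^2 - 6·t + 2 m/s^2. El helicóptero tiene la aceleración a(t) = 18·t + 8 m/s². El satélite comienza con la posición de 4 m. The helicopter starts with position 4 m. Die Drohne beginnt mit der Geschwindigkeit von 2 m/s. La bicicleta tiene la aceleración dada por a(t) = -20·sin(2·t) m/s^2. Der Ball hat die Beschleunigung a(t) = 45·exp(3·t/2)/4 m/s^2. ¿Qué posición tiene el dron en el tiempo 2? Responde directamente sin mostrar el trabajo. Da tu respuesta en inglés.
x(2) = 429.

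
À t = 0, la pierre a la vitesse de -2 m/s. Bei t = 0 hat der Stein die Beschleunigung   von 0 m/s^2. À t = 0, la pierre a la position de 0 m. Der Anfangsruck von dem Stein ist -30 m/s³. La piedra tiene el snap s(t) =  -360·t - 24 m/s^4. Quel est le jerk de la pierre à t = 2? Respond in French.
En partant du snap s(t) = -360·t - 24, nous prenons 1 intégrale. En prenant ∫s(t)dt et en appliquant j(0) = -30, nous trouvons j(t) = -180·t^2 - 24·t - 30. En utilisant j(t) = -180·t^2 - 24·t - 30 et en substituant t = 2, nous trouvons j = -798.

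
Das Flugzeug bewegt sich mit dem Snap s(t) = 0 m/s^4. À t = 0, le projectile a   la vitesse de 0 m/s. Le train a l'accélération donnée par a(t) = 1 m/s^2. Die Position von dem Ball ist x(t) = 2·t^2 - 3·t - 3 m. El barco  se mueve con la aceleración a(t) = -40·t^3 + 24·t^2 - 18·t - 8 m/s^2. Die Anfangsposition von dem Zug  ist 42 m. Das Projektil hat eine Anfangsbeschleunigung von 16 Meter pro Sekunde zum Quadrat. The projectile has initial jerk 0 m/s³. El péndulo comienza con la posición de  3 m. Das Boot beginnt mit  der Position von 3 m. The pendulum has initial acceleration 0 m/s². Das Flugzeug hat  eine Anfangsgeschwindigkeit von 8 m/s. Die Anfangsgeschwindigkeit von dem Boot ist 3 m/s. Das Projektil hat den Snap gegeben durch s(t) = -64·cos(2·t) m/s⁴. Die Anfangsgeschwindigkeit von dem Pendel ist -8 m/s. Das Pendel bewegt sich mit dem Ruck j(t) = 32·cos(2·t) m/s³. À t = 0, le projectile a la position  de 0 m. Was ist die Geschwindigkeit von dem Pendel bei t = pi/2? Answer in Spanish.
Para resolver esto, necesitamos tomar 2 integrales de nuestra ecuación de la sacudida j(t) = 32·cos(2·t). La antiderivada de la sacudida es la aceleración. Usando a(0) = 0, obtenemos a(t) = 16·sin(2·t). La integral de la aceleración es la velocidad. Usando v(0) = -8, obtenemos v(t) = -8·cos(2·t). Usando v(t) = -8·cos(2·t) y sustituyendo t = pi/2, encontramos v = 8.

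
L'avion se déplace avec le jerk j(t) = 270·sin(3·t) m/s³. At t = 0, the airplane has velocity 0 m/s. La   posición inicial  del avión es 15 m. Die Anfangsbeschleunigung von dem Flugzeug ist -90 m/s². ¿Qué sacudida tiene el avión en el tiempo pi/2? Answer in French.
Nous avons le jerk j(t) = 270·sin(3·t). En substituant t = pi/2: j(pi/2) = -270.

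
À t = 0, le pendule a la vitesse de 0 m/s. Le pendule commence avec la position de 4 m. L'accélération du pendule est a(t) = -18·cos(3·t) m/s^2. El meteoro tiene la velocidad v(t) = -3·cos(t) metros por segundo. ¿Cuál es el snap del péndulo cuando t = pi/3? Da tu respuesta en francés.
Nous devons dériver notre équation de l'accélération a(t) = -18·cos(3·t) 2 fois. La dérivée de l'accélération donne le jerk: j(t) = 54·sin(3·t). En dérivant le jerk, nous obtenons le snap: s(t) = 162·cos(3·t). Nous avons le snap s(t) = 162·cos(3·t). En substituant t = pi/3: s(pi/3) = -162.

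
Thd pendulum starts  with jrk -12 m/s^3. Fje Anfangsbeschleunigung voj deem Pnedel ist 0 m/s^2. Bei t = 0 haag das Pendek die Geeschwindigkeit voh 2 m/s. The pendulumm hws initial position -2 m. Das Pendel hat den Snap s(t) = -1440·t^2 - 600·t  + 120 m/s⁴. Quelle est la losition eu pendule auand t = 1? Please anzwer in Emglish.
To solve this, we need to take 4 integrals of our snap equation s(t) = -1440·t^2 - 600·t + 120. Finding the antiderivative of s(t) and using j(0) = -12: j(t) = -480·t^3 - 300·t^2 + 120·t - 12. Finding the antiderivative of j(t) and using a(0) = 0: a(t) = 4·t·(-30·t^3 - 25·t^2 + 15·t - 3). Taking ∫a(t)dt and applying v(0) = 2, we find v(t) = -24·t^5 - 25·t^4 + 20·t^3 - 6·t^2 + 2. Integrating velocity and using the initial condition x(0) = -2, we get x(t) = -4·t^6 - 5·t^5 + 5·t^4 - 2·t^3 + 2·t - 2. Using x(t) = -4·t^6 - 5·t^5 + 5·t^4 - 2·t^3 + 2·t - 2 and substituting t = 1, we find x = -6.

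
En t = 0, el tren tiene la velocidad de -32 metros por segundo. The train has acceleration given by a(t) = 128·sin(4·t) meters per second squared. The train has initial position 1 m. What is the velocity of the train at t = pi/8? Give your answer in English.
Starting from acceleration a(t) = 128·sin(4·t), we take 1 antiderivative. Finding the integral of a(t) and using v(0) = -32: v(t) = -32·cos(4·t). From the given velocity equation v(t) = -32·cos(4·t), we substitute t = pi/8 to get v = 0.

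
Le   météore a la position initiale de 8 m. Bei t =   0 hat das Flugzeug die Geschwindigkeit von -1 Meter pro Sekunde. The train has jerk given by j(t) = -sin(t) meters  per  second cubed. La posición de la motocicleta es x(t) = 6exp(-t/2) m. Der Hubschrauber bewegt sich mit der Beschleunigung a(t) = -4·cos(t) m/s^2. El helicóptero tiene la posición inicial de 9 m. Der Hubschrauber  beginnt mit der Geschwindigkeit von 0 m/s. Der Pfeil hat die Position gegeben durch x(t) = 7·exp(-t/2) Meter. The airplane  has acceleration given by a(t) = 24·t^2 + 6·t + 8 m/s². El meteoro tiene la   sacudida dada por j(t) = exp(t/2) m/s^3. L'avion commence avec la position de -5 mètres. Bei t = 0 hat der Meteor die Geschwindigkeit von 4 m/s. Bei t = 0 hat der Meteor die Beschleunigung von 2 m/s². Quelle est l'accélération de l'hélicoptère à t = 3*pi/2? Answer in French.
En utilisant a(t) = -4·cos(t) et en substituant t = 3*pi/2, nous trouvons a = 0.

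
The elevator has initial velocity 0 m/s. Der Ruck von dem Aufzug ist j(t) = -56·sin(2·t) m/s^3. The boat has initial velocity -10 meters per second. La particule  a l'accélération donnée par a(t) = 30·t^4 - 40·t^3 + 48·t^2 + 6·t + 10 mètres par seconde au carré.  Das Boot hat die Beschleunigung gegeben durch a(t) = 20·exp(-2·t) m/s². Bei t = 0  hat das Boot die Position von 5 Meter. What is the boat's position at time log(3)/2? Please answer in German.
Wir müssen unsere Gleichung für die Beschleunigung a(t) = 20·exp(-2·t) 2-mal integrieren. Mit ∫a(t)dt und Anwendung von v(0) = -10, finden wir v(t) = -10·exp(-2·t). Mit ∫v(t)dt und Anwendung von x(0) = 5, finden wir x(t) = 5·exp(-2·t). Wir haben die Position x(t) = 5·exp(-2·t). Durch Einsetzen von t = log(3)/2: x(log(3)/2) = 5/3.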